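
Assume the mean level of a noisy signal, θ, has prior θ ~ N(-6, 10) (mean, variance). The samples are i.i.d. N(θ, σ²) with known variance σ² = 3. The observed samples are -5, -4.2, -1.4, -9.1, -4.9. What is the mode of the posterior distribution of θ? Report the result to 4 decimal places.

θ̂_MAP = -4.9811

n = 5; x̄ = ((-5) + (-4.2) + (-1.4) + (-9.1) + (-4.9))/5 = -24.6/5 = -4.92.
For a Normal prior and Normal likelihood with known variance, the posterior is Normal; its mode equals its mean, the precision-weighted average.
Prior precision 1/σ₀² = 1/10 = 0.1; data precision n/σ² = 5/3.
θ̂ = (0.1·(-6) + (5/3)·(-4.92)) / (0.1 + 5/3) = (-8.8)/(53/30) = -264/53 ≈ -4.9811.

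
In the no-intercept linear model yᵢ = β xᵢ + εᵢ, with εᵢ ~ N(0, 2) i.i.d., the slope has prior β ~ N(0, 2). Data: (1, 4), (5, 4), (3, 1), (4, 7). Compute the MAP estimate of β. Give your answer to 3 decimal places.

log p(β | y) = −Σ(yᵢ − βxᵢ)²/(2·2) − β²/(2·2) + const.
Setting the derivative to zero: Σxᵢ(yᵢ − βxᵢ)/2 − β/2 = 0, so β = Σxᵢyᵢ / (Σxᵢ² + σ²/τ²).
Σxᵢyᵢ = 1·4 + 5·4 + 3·1 + 4·7 = 55; Σxᵢ² = 51; σ²/τ² = 1.
β̂_MAP = 55 / (51 + 1) = 55/52 ≈ 1.058.

β̂_MAP = 1.058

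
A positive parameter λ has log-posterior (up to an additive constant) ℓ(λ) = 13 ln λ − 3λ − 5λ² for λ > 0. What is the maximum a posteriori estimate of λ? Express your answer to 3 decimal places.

λ̂_MAP = 1.000

ℓ'(λ) = 13/λ − 3 − 10λ. Setting this to zero and multiplying by λ: 10λ² + 3λ − 13 = 0.
λ = (−3 + √(3² + 4·10·13)) / (2·10) = (−3 + √529) / 20 = (−3 + 23)/20 = 1.
ℓ''(λ) = −13/λ² − 10 < 0, confirming a maximum.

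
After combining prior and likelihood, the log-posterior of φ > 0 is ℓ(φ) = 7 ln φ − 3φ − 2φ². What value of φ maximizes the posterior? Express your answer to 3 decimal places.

ℓ'(φ) = 7/φ − 3 − 4φ. Setting this to zero and multiplying by φ: 4φ² + 3φ − 7 = 0.
φ = (−3 + √(3² + 4·4·7)) / (2·4) = (−3 + √121) / 8 = (−3 + 11)/8 = 1.
ℓ''(φ) = −7/φ² − 4 < 0, confirming a maximum.

φ̂_MAP = 1.000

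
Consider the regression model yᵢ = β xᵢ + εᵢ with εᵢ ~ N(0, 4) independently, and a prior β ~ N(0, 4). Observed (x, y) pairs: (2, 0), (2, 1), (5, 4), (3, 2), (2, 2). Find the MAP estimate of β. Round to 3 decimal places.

log p(β | y) = −Σ(yᵢ − βxᵢ)²/(2·4) − β²/(2·4) + const.
Setting the derivative to zero: Σxᵢ(yᵢ − βxᵢ)/4 − β/4 = 0, so β = Σxᵢyᵢ / (Σxᵢ² + σ²/τ²).
Σxᵢyᵢ = 2·0 + 2·1 + 5·4 + 3·2 + 2·2 = 32; Σxᵢ² = 46; σ²/τ² = 1.
β̂_MAP = 32 / (46 + 1) = 32/47 ≈ 0.681.

β̂_MAP = 0.681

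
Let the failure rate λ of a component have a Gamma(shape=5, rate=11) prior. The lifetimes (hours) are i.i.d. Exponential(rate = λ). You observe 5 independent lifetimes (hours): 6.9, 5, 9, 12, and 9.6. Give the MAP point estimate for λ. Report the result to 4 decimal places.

The Exponential(rate=λ) likelihood is ∝ λ^n e^(−λΣtᵢ). Here n = 5 and Σtᵢ = 6.9 + 5 + 9 + 12 + 9.6 = 42.5.
Posterior ∝ λ^4e^(−11λ) · λ^5e^(−42.5λ) = λ^9e^(−53.5λ), i.e. Gamma(10, 53.5).
Mode = (a−1)/b = 9/53.5 ≈ 0.1682.

λ̂_MAP = 0.1682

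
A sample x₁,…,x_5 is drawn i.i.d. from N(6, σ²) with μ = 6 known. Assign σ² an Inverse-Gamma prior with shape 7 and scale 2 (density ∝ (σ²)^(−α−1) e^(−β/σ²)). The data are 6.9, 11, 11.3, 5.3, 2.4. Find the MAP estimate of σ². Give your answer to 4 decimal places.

σ̂²_MAP = 3.3976

Sum of squared deviations about the known mean: SS = (6.9−6)² + (11−6)² + (11.3−6)² + (5.3−6)² + (2.4−6)² = 67.35.
The Normal likelihood contributes (σ²)^(−n/2) exp(−SS/(2σ²)), so the posterior is Inverse-Gamma(α + n/2, β + SS/2) = Inverse-Gamma(9.5, 35.675).
The mode of Inverse-Gamma(a, b) is b/(a+1) = 35.675/10.5 ≈ 3.3976.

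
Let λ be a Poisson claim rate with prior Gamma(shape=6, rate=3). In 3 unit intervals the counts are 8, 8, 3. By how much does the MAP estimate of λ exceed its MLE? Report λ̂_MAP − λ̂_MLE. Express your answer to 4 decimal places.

Σxᵢ = 19. Posterior is Gamma(25, 6); MAP = (25−1)/6 = 24/6 ≈ 4.00000.
MLE = x̄ = 19/3 ≈ 6.33333.
Difference = 24/6 − 19/3 = -7/3 ≈ -2.3333.

MAP − MLE = -2.3333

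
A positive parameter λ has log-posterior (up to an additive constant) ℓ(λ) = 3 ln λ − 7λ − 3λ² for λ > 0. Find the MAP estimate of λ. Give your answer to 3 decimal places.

ℓ'(λ) = 3/λ − 7 − 6λ. Setting this to zero and multiplying by λ: 6λ² + 7λ − 3 = 0.
λ = (−7 + √(7² + 4·6·3)) / (2·6) = (−7 + √121) / 12 = (−7 + 11)/12 = 1/3.
ℓ''(λ) = −3/λ² − 6 < 0, confirming a maximum.

λ̂_MAP = 0.333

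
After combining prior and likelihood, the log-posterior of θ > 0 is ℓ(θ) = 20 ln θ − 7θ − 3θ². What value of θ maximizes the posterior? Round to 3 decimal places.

ℓ'(θ) = 20/θ − 7 − 6θ. Setting this to zero and multiplying by θ: 6θ² + 7θ − 20 = 0.
θ = (−7 + √(7² + 4·6·20)) / (2·6) = (−7 + √529) / 12 = (−7 + 23)/12 = 4/3.
ℓ''(θ) = −20/θ² − 6 < 0, confirming a maximum.

θ̂_MAP = 1.333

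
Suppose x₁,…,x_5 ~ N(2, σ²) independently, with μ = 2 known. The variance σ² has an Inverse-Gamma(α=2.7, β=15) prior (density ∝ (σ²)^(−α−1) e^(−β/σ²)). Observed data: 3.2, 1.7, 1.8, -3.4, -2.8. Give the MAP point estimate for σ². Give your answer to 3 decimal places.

σ̂²_MAP = 6.756

Sum of squared deviations about the known mean: SS = (3.2−2)² + (1.7−2)² + (1.8−2)² + (-3.4−2)² + (-2.8−2)² = 53.77.
The Normal likelihood contributes (σ²)^(−n/2) exp(−SS/(2σ²)), so the posterior is Inverse-Gamma(α + n/2, β + SS/2) = Inverse-Gamma(5.2, 41.885).
The mode of Inverse-Gamma(a, b) is b/(a+1) = 41.885/6.2 ≈ 6.756.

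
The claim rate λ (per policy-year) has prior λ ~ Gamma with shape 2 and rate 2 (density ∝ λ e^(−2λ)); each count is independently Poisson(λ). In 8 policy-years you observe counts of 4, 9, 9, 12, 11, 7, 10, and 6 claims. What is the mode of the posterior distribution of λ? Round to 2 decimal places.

λ̂_MAP = 6.90

Σxᵢ = 4+9+9+12+11+7+10+6 = 68, with n = 8.
Posterior ∝ λe^(−2λ) · λ^68e^(−8λ) = λ^69e^(−10λ), i.e. Gamma(shape=70, rate=10).
The mode of a Gamma(a, b) with a ≥ 1 (shape–rate) is (a−1)/b = 69/10 ≈ 6.90.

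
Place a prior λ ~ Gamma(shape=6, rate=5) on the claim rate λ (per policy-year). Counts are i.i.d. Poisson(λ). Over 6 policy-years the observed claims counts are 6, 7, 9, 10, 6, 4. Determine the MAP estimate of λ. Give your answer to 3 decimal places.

λ̂_MAP = 4.273

Σxᵢ = 6+7+9+10+6+4 = 42, with n = 6.
Posterior ∝ λ^5e^(−5λ) · λ^42e^(−6λ) = λ^47e^(−11λ), i.e. Gamma(shape=48, rate=11).
The mode of a Gamma(a, b) with a ≥ 1 (shape–rate) is (a−1)/b = 47/11 ≈ 4.273.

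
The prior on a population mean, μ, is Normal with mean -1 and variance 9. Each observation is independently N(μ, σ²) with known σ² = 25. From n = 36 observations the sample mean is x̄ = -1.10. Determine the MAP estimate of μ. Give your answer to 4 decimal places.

n = 36, x̄ = -1.10.
For a Normal prior and Normal likelihood with known variance, the posterior is Normal; its mode equals its mean, the precision-weighted average.
Prior precision 1/σ₀² = 1/9; data precision n/σ² = 36/25 = 1.44.
μ̂ = ((1/9)·(-1) + 1.44·(-1.1)) / (1/9 + 1.44) = (-1907/1125)/(349/225) = -1907/1745 ≈ -1.0928.

μ̂_MAP = -1.0928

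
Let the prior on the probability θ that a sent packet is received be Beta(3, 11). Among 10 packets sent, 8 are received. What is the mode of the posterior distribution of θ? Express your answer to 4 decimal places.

Prior: Beta(3, 11).
Data: 8 successes in 10 trials. The binomial likelihood contributes θ^8(1−θ)^2, so the posterior is Beta(3+8, 11+2) = Beta(11, 13).
For Beta(a, b) with a, b > 1 the mode is (a−1)/(a+b−2) = 10/22 ≈ 0.4545.

θ̂_MAP = 0.4545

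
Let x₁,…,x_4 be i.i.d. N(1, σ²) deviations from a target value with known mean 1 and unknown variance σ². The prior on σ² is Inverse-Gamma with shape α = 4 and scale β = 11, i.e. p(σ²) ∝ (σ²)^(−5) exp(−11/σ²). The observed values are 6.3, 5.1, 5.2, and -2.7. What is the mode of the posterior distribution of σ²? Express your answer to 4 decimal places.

σ̂²_MAP = 7.0164

Sum of squared deviations about the known mean: SS = (6.3−1)² + (5.1−1)² + (5.2−1)² + (-2.7−1)² = 76.23.
The Normal likelihood contributes (σ²)^(−n/2) exp(−SS/(2σ²)), so the posterior is Inverse-Gamma(α + n/2, β + SS/2) = Inverse-Gamma(6, 49.115).
The mode of Inverse-Gamma(a, b) is b/(a+1) = 49.115/7 ≈ 7.0164.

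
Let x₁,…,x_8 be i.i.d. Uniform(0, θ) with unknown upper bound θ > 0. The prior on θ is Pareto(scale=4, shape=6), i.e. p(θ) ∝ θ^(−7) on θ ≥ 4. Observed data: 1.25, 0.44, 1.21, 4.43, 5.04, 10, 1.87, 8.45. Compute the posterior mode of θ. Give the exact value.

The Uniform(0, θ) likelihood is θ^(−n) for θ ≥ max(xᵢ), zero otherwise. Here max(xᵢ) = 10.
Posterior ∝ θ^(−7) · θ^(−8) = θ^(−15) on θ ≥ max(4, 10) = 10.
This density is strictly decreasing in θ, so the posterior mode lies at the lower boundary of the support.

θ̂_MAP = 10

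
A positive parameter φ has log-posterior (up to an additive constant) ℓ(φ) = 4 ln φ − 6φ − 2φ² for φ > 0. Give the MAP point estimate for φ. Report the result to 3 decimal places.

φ̂_MAP = 0.500

ℓ'(φ) = 4/φ − 6 − 4φ. Setting this to zero and multiplying by φ: 4φ² + 6φ − 4 = 0.
φ = (−6 + √(6² + 4·4·4)) / (2·4) = (−6 + √100) / 8 = (−6 + 10)/8 = 1/2.
ℓ''(φ) = −4/φ² − 4 < 0, confirming a maximum.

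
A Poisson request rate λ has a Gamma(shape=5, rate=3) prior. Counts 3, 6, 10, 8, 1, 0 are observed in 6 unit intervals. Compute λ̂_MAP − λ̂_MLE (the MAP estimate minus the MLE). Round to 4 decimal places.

Σxᵢ = 28. Posterior is Gamma(33, 9); MAP = (33−1)/9 = 32/9 ≈ 3.55556.
MLE = x̄ = 28/6 ≈ 4.66667.
Difference = 32/9 − 28/6 = -10/9 ≈ -1.1111.

MAP − MLE = -1.1111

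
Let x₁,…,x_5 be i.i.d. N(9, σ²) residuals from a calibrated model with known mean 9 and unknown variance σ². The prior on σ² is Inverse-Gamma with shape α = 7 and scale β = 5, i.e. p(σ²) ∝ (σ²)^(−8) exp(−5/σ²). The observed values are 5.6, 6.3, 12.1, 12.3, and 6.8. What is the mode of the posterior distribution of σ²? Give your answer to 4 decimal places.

Sum of squared deviations about the known mean: SS = (5.6−9)² + (6.3−9)² + (12.1−9)² + (12.3−9)² + (6.8−9)² = 44.19.
The Normal likelihood contributes (σ²)^(−n/2) exp(−SS/(2σ²)), so the posterior is Inverse-Gamma(α + n/2, β + SS/2) = Inverse-Gamma(9.5, 27.095).
The mode of Inverse-Gamma(a, b) is b/(a+1) = 27.095/10.5 ≈ 2.5805.

σ̂²_MAP = 2.5805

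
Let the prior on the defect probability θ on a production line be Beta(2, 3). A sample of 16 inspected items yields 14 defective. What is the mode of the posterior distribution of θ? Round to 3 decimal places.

Prior: Beta(2, 3).
Data: 14 successes in 16 trials. The binomial likelihood contributes θ^14(1−θ)^2, so the posterior is Beta(2+14, 3+2) = Beta(16, 5).
For Beta(a, b) with a, b > 1 the mode is (a−1)/(a+b−2) = 15/19 ≈ 0.789.

θ̂_MAP = 0.789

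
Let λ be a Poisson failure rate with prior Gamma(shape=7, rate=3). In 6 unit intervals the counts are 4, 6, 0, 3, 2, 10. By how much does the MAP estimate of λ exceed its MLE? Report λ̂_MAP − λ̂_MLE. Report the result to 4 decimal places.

Σxᵢ = 25. Posterior is Gamma(32, 9); MAP = (32−1)/9 = 31/9 ≈ 3.44444.
MLE = x̄ = 25/6 ≈ 4.16667.
Difference = 31/9 − 25/6 = -13/18 ≈ -0.7222.

MAP − MLE = -0.7222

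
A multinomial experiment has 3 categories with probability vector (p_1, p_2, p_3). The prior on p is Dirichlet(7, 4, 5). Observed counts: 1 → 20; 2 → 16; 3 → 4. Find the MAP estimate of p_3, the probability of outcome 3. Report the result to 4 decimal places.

The posterior is Dirichlet(αᵢ + nᵢ) = Dirichlet(27, 20, 9).
For a Dirichlet(a₁,…,a_K) with all aᵢ > 1, the mode has j-th component (aⱼ − 1)/(Σaᵢ − K).
Here Σaᵢ = 56 and K = 3, so p_3 = (9 − 1)/(56 − 3) = 8/53 ≈ 0.1509.

MAP estimate: 0.1509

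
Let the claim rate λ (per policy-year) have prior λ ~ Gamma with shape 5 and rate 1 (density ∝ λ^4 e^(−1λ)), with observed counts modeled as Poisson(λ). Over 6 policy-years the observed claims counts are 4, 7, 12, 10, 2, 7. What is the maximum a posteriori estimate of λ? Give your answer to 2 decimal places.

λ̂_MAP = 6.57

Σxᵢ = 4+7+12+10+2+7 = 42, with n = 6.
Posterior ∝ λ^4e^(−1λ) · λ^42e^(−6λ) = λ^46e^(−7λ), i.e. Gamma(shape=47, rate=7).
The mode of a Gamma(a, b) with a ≥ 1 (shape–rate) is (a−1)/b = 46/7 ≈ 6.57.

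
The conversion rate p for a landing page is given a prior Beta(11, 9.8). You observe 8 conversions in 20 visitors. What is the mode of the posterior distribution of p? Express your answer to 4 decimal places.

p̂_MAP = 0.4639

Prior: Beta(11, 9.8).
Data: 8 successes in 20 trials. The binomial likelihood contributes p^8(1−p)^12, so the posterior is Beta(11+8, 9.8+12) = Beta(19, 21.8).
For Beta(a, b) with a, b > 1 the mode is (a−1)/(a+b−2) = 18/38.8 ≈ 0.4639.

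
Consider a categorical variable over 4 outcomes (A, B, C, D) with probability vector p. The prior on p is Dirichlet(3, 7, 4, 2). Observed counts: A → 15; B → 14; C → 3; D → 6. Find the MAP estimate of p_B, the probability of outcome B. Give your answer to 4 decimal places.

The posterior is Dirichlet(αᵢ + nᵢ) = Dirichlet(18, 21, 7, 8).
For a Dirichlet(a₁,…,a_K) with all aᵢ > 1, the mode has j-th component (aⱼ − 1)/(Σaᵢ − K).
Here Σaᵢ = 54 and K = 4, so p_B = (21 − 1)/(54 − 4) = 20/50 ≈ 0.4000.

MAP estimate of p_B = 0.4000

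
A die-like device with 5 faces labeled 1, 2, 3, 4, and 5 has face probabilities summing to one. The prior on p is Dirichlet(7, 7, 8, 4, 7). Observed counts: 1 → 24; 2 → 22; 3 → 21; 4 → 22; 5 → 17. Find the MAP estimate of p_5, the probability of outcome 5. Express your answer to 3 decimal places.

MAP estimate: 0.172

The posterior is Dirichlet(αᵢ + nᵢ) = Dirichlet(31, 29, 29, 26, 24).
For a Dirichlet(a₁,…,a_K) with all aᵢ > 1, the mode has j-th component (aⱼ − 1)/(Σaᵢ − K).
Here Σaᵢ = 139 and K = 5, so p_5 = (24 − 1)/(139 − 5) = 23/134 ≈ 0.172.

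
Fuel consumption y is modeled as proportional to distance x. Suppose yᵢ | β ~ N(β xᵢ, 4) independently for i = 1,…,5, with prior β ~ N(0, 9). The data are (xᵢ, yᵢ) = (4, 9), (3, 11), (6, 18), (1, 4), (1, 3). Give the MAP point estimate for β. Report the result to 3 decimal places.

log p(β | y) = −Σ(yᵢ − βxᵢ)²/(2·4) − β²/(2·9) + const.
Setting the derivative to zero: Σxᵢ(yᵢ − βxᵢ)/4 − β/9 = 0, so β = Σxᵢyᵢ / (Σxᵢ² + σ²/τ²).
Σxᵢyᵢ = 4·9 + 3·11 + 6·18 + 1·4 + 1·3 = 184; Σxᵢ² = 63; σ²/τ² = 4/9.
β̂_MAP = 184 / (63 + 4/9) = 184/(571/9) = 1656/571 ≈ 2.900.

β̂_MAP = 2.900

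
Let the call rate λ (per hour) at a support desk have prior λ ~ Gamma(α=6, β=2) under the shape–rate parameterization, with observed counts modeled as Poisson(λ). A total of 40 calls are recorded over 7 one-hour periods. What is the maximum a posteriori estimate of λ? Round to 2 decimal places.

λ̂_MAP = 5.00

Σxᵢ = 40, n = 7.
Posterior ∝ λ^5e^(−2λ) · λ^40e^(−7λ) = λ^45e^(−9λ), i.e. Gamma(shape=46, rate=9).
The mode of a Gamma(a, b) with a ≥ 1 (shape–rate) is (a−1)/b = 45/9 ≈ 5.00.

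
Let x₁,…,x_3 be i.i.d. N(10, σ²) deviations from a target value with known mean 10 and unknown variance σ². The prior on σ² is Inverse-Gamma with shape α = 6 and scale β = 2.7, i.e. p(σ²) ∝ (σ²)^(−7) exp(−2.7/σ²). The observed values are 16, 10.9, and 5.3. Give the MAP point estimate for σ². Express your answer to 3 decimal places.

Sum of squared deviations about the known mean: SS = (16−10)² + (10.9−10)² + (5.3−10)² = 58.9.
The Normal likelihood contributes (σ²)^(−n/2) exp(−SS/(2σ²)), so the posterior is Inverse-Gamma(α + n/2, β + SS/2) = Inverse-Gamma(7.5, 32.15).
The mode of Inverse-Gamma(a, b) is b/(a+1) = 32.15/8.5 ≈ 3.782.

σ̂²_MAP = 3.782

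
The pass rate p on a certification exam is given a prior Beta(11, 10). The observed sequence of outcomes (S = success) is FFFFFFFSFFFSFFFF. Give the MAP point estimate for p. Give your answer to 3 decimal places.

p̂_MAP = 0.343

Prior: Beta(11, 10).
Data: 2 successes in 16 trials (from the sequence). The binomial likelihood contributes p^2(1−p)^14, so the posterior is Beta(11+2, 10+14) = Beta(13, 24).
For Beta(a, b) with a, b > 1 the mode is (a−1)/(a+b−2) = 12/35 ≈ 0.343.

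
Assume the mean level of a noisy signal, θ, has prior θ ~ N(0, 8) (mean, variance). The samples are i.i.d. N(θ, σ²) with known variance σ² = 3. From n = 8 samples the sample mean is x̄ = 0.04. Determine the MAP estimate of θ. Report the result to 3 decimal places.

n = 8, x̄ = 0.04.
For a Normal prior and Normal likelihood with known variance, the posterior is Normal; its mode equals its mean, the precision-weighted average.
Prior precision 1/σ₀² = 1/8 = 0.125; data precision n/σ² = 8/3.
θ̂ = (0.125·0 + (8/3)·0.04) / (0.125 + 8/3) = (8/75)/(67/24) = 64/1675 ≈ 0.038.

θ̂_MAP = 0.038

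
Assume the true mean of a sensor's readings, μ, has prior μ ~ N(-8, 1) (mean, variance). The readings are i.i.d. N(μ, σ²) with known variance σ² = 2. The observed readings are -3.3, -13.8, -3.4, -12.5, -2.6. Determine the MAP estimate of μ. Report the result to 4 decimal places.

μ̂_MAP = -7.3714

n = 5; x̄ = ((-3.3) + (-13.8) + (-3.4) + (-12.5) + (-2.6))/5 = -35.6/5 = -7.12.
For a Normal prior and Normal likelihood with known variance, the posterior is Normal; its mode equals its mean, the precision-weighted average.
Prior precision 1/σ₀² = 1/1 = 1; data precision n/σ² = 5/2 = 2.5.
μ̂ = (1·(-8) + 2.5·(-7.12)) / (1 + 2.5) = (-25.8)/3.5 = -258/35 ≈ -7.3714.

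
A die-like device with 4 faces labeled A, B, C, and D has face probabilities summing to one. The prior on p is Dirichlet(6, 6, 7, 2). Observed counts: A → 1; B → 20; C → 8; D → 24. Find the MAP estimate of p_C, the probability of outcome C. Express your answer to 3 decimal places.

The posterior is Dirichlet(αᵢ + nᵢ) = Dirichlet(7, 26, 15, 26).
For a Dirichlet(a₁,…,a_K) with all aᵢ > 1, the mode has j-th component (aⱼ − 1)/(Σaᵢ − K).
Here Σaᵢ = 74 and K = 4, so p_C = (15 − 1)/(74 − 4) = 14/70 ≈ 0.200.

MAP estimate of p_C = 0.200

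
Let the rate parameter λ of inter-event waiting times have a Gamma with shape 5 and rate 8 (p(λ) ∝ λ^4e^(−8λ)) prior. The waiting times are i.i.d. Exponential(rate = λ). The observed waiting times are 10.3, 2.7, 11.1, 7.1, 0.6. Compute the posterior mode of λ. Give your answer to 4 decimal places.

The Exponential(rate=λ) likelihood is ∝ λ^n e^(−λΣtᵢ). Here n = 5 and Σtᵢ = 10.3 + 2.7 + 11.1 + 7.1 + 0.6 = 31.8.
Posterior ∝ λ^4e^(−8λ) · λ^5e^(−31.8λ) = λ^9e^(−39.8λ), i.e. Gamma(10, 39.8).
Mode = (a−1)/b = 9/39.8 ≈ 0.2261.

λ̂_MAP = 0.2261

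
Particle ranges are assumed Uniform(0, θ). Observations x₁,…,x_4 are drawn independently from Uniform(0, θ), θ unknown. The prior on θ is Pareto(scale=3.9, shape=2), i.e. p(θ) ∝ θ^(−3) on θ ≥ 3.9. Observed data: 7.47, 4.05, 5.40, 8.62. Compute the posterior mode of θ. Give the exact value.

θ̂_MAP = 8.62

The Uniform(0, θ) likelihood is θ^(−n) for θ ≥ max(xᵢ), zero otherwise. Here max(xᵢ) = 8.62.
Posterior ∝ θ^(−3) · θ^(−4) = θ^(−7) on θ ≥ max(3.9, 8.62) = 8.62.
This density is strictly decreasing in θ, so the posterior mode lies at the lower boundary of the support.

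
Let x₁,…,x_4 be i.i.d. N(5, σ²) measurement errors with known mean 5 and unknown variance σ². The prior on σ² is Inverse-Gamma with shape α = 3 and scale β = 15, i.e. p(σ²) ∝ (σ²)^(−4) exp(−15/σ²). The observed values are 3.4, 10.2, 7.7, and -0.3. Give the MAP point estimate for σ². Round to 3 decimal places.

Sum of squared deviations about the known mean: SS = (3.4−5)² + (10.2−5)² + (7.7−5)² + (-0.3−5)² = 64.98.
The Normal likelihood contributes (σ²)^(−n/2) exp(−SS/(2σ²)), so the posterior is Inverse-Gamma(α + n/2, β + SS/2) = Inverse-Gamma(5, 47.49).
The mode of Inverse-Gamma(a, b) is b/(a+1) = 47.49/6 ≈ 7.915.

σ̂²_MAP = 7.915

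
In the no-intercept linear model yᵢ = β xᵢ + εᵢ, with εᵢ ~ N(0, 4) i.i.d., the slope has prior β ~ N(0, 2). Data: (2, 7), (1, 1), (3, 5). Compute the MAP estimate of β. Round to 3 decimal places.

β̂_MAP = 1.875

log p(β | y) = −Σ(yᵢ − βxᵢ)²/(2·4) − β²/(2·2) + const.
Setting the derivative to zero: Σxᵢ(yᵢ − βxᵢ)/4 − β/2 = 0, so β = Σxᵢyᵢ / (Σxᵢ² + σ²/τ²).
Σxᵢyᵢ = 2·7 + 1·1 + 3·5 = 30; Σxᵢ² = 14; σ²/τ² = 2.
β̂_MAP = 30 / (14 + 2) = 30/16 ≈ 1.875.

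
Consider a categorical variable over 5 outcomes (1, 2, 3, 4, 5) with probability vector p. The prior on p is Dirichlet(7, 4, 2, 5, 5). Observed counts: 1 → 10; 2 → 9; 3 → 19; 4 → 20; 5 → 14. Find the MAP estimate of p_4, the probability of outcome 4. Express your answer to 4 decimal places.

MAP estimate: 0.2667

The posterior is Dirichlet(αᵢ + nᵢ) = Dirichlet(17, 13, 21, 25, 19).
For a Dirichlet(a₁,…,a_K) with all aᵢ > 1, the mode has j-th component (aⱼ − 1)/(Σaᵢ − K).
Here Σaᵢ = 95 and K = 5, so p_4 = (25 − 1)/(95 − 5) = 24/90 ≈ 0.2667.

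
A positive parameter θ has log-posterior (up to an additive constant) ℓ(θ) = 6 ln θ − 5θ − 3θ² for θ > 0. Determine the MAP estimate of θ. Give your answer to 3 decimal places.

ℓ'(θ) = 6/θ − 5 − 6θ. Setting this to zero and multiplying by θ: 6θ² + 5θ − 6 = 0.
θ = (−5 + √(5² + 4·6·6)) / (2·6) = (−5 + √169) / 12 = (−5 + 13)/12 = 2/3.
ℓ''(θ) = −6/θ² − 6 < 0, confirming a maximum.

θ̂_MAP = 0.667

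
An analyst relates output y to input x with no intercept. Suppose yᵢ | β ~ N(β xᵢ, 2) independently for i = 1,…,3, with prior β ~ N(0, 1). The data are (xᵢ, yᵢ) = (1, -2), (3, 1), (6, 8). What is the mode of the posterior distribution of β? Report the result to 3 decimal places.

β̂_MAP = 1.021

log p(β | y) = −Σ(yᵢ − βxᵢ)²/(2·2) − β²/(2·1) + const.
Setting the derivative to zero: Σxᵢ(yᵢ − βxᵢ)/2 − β/1 = 0, so β = Σxᵢyᵢ / (Σxᵢ² + σ²/τ²).
Σxᵢyᵢ = 1·(-2) + 3·1 + 6·8 = 49; Σxᵢ² = 46; σ²/τ² = 2.
β̂_MAP = 49 / (46 + 2) = 49/48 ≈ 1.021.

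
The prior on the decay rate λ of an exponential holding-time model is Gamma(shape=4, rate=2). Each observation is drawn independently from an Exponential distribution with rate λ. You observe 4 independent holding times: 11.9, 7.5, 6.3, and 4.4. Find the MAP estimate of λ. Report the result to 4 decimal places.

λ̂_MAP = 0.2181

The Exponential(rate=λ) likelihood is ∝ λ^n e^(−λΣtᵢ). Here n = 4 and Σtᵢ = 11.9 + 7.5 + 6.3 + 4.4 = 30.1.
Posterior ∝ λ^3e^(−2λ) · λ^4e^(−30.1λ) = λ^7e^(−32.1λ), i.e. Gamma(8, 32.1).
Mode = (a−1)/b = 7/32.1 ≈ 0.2181.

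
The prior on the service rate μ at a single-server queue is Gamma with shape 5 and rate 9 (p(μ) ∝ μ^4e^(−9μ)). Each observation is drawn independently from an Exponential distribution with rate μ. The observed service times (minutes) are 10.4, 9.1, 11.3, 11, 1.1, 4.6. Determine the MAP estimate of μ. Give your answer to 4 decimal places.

The Exponential(rate=μ) likelihood is ∝ μ^n e^(−μΣtᵢ). Here n = 6 and Σtᵢ = 10.4 + 9.1 + 11.3 + 11 + 1.1 + 4.6 = 47.5.
Posterior ∝ μ^4e^(−9μ) · μ^6e^(−47.5μ) = μ^10e^(−56.5μ), i.e. Gamma(11, 56.5).
Mode = (a−1)/b = 10/56.5 ≈ 0.1770.

μ̂_MAP = 0.1770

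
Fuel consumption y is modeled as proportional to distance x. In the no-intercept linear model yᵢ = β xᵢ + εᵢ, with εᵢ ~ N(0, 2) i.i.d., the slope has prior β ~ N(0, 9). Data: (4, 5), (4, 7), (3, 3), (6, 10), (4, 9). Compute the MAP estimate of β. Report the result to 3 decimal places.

β̂_MAP = 1.641

log p(β | y) = −Σ(yᵢ − βxᵢ)²/(2·2) − β²/(2·9) + const.
Setting the derivative to zero: Σxᵢ(yᵢ − βxᵢ)/2 − β/9 = 0, so β = Σxᵢyᵢ / (Σxᵢ² + σ²/τ²).
Σxᵢyᵢ = 4·5 + 4·7 + 3·3 + 6·10 + 4·9 = 153; Σxᵢ² = 93; σ²/τ² = 2/9.
β̂_MAP = 153 / (93 + 2/9) = 153/(839/9) = 1377/839 ≈ 1.641.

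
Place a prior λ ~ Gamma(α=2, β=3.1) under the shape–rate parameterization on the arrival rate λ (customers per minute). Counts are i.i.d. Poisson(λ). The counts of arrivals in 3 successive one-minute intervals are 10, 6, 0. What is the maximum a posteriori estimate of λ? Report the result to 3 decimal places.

Σxᵢ = 10+6+0 = 16, with n = 3.
Posterior ∝ λe^(−3.1λ) · λ^16e^(−3λ) = λ^17e^(−6.1λ), i.e. Gamma(shape=18, rate=6.1).
The mode of a Gamma(a, b) with a ≥ 1 (shape–rate) is (a−1)/b = 17/6.1 ≈ 2.787.

λ̂_MAP = 2.787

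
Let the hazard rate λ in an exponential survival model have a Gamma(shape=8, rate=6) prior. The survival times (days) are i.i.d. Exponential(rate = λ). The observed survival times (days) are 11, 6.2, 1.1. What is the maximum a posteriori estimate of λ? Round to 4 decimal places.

The Exponential(rate=λ) likelihood is ∝ λ^n e^(−λΣtᵢ). Here n = 3 and Σtᵢ = 11 + 6.2 + 1.1 = 18.3.
Posterior ∝ λ^7e^(−6λ) · λ^3e^(−18.3λ) = λ^10e^(−24.3λ), i.e. Gamma(11, 24.3).
Mode = (a−1)/b = 10/24.3 ≈ 0.4115.

λ̂_MAP = 0.4115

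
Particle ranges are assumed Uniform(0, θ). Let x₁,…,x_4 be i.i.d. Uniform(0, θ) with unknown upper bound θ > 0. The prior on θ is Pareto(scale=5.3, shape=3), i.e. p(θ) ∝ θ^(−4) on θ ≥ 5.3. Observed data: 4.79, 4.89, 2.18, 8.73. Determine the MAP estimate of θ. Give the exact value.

The Uniform(0, θ) likelihood is θ^(−n) for θ ≥ max(xᵢ), zero otherwise. Here max(xᵢ) = 8.73.
Posterior ∝ θ^(−4) · θ^(−4) = θ^(−8) on θ ≥ max(5.3, 8.73) = 8.73.
This density is strictly decreasing in θ, so the posterior mode lies at the lower boundary of the support.

θ̂_MAP = 8.73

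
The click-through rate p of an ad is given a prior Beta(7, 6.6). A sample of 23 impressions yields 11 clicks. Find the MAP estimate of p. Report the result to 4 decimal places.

p̂_MAP = 0.4913

Prior: Beta(7, 6.6).
Data: 11 successes in 23 trials. The binomial likelihood contributes p^11(1−p)^12, so the posterior is Beta(7+11, 6.6+12) = Beta(18, 18.6).
For Beta(a, b) with a, b > 1 the mode is (a−1)/(a+b−2) = 17/34.6 ≈ 0.4913.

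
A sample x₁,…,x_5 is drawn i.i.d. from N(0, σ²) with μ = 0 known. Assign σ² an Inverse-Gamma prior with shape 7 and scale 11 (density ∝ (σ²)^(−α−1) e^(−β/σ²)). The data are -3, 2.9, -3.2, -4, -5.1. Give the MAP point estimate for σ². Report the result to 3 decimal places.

Sum of squared deviations about the known mean: SS = (-3−0)² + (2.9−0)² + (-3.2−0)² + (-4−0)² + (-5.1−0)² = 69.66.
The Normal likelihood contributes (σ²)^(−n/2) exp(−SS/(2σ²)), so the posterior is Inverse-Gamma(α + n/2, β + SS/2) = Inverse-Gamma(9.5, 45.83).
The mode of Inverse-Gamma(a, b) is b/(a+1) = 45.83/10.5 ≈ 4.365.

σ̂²_MAP = 4.365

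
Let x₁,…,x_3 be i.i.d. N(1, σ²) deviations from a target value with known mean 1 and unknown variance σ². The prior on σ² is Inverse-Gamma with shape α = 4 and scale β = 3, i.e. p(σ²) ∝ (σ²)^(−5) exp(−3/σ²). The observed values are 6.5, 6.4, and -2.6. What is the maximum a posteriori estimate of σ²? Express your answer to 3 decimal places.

Sum of squared deviations about the known mean: SS = (6.5−1)² + (6.4−1)² + (-2.6−1)² = 72.37.
The Normal likelihood contributes (σ²)^(−n/2) exp(−SS/(2σ²)), so the posterior is Inverse-Gamma(α + n/2, β + SS/2) = Inverse-Gamma(5.5, 39.185).
The mode of Inverse-Gamma(a, b) is b/(a+1) = 39.185/6.5 ≈ 6.028.

σ̂²_MAP = 6.028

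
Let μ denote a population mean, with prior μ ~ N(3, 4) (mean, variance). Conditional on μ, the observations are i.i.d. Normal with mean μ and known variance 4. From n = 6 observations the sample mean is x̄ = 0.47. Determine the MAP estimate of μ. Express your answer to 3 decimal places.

μ̂_MAP = 0.831

n = 6, x̄ = 0.47.
For a Normal prior and Normal likelihood with known variance, the posterior is Normal; its mode equals its mean, the precision-weighted average.
Prior precision 1/σ₀² = 1/4 = 0.25; data precision n/σ² = 6/4 = 1.5.
μ̂ = (0.25·3 + 1.5·0.47) / (0.25 + 1.5) = 1.455/1.75 = 291/350 ≈ 0.831.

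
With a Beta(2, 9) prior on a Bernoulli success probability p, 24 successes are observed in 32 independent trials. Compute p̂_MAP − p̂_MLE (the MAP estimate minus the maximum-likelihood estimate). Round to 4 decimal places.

MAP − MLE = -0.1402

Posterior is Beta(26, 17); MAP = (26−1)/(43−2) = 25/41 ≈ 0.60976.
MLE ignores the prior: p̂_MLE = k/n = 24/32 ≈ 0.75000.
Difference = 25/41 − 24/32 = -23/164 ≈ -0.1402.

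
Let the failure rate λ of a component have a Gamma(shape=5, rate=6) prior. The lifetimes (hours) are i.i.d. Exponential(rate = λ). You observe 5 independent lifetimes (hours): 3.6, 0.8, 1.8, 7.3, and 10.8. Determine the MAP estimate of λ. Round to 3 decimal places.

The Exponential(rate=λ) likelihood is ∝ λ^n e^(−λΣtᵢ). Here n = 5 and Σtᵢ = 3.6 + 0.8 + 1.8 + 7.3 + 10.8 = 24.3.
Posterior ∝ λ^4e^(−6λ) · λ^5e^(−24.3λ) = λ^9e^(−30.3λ), i.e. Gamma(10, 30.3).
Mode = (a−1)/b = 9/30.3 ≈ 0.297.

λ̂_MAP = 0.297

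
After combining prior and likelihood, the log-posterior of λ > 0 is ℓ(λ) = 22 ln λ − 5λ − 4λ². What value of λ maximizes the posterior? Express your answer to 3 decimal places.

λ̂_MAP = 1.375

ℓ'(λ) = 22/λ − 5 − 8λ. Setting this to zero and multiplying by λ: 8λ² + 5λ − 22 = 0.
λ = (−5 + √(5² + 4·8·22)) / (2·8) = (−5 + √729) / 16 = (−5 + 27)/16 = 11/8.
ℓ''(λ) = −22/λ² − 8 < 0, confirming a maximum.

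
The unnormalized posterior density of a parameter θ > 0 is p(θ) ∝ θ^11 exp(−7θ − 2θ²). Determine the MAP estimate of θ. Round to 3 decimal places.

ℓ'(θ) = 11/θ − 7 − 4θ. Setting this to zero and multiplying by θ: 4θ² + 7θ − 11 = 0.
θ = (−7 + √(7² + 4·4·11)) / (2·4) = (−7 + √225) / 8 = (−7 + 15)/8 = 1.
ℓ''(θ) = −11/θ² − 4 < 0, confirming a maximum.

θ̂_MAP = 1.000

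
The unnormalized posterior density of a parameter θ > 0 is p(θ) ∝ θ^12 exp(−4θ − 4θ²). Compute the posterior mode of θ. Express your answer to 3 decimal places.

θ̂_MAP = 1.000

ℓ'(θ) = 12/θ − 4 − 8θ. Setting this to zero and multiplying by θ: 8θ² + 4θ − 12 = 0.
θ = (−4 + √(4² + 4·8·12)) / (2·8) = (−4 + √400) / 16 = (−4 + 20)/16 = 1.
ℓ''(θ) = −12/θ² − 8 < 0, confirming a maximum.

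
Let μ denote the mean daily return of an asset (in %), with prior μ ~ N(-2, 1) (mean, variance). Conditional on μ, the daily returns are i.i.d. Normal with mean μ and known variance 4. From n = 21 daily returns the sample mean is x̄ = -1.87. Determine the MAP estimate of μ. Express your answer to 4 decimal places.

n = 21, x̄ = -1.87.
For a Normal prior and Normal likelihood with known variance, the posterior is Normal; its mode equals its mean, the precision-weighted average.
Prior precision 1/σ₀² = 1/1 = 1; data precision n/σ² = 21/4 = 5.25.
μ̂ = (1·(-2) + 5.25·(-1.87)) / (1 + 5.25) = (-11.8175)/6.25 = -1.8908.

μ̂_MAP = -1.8908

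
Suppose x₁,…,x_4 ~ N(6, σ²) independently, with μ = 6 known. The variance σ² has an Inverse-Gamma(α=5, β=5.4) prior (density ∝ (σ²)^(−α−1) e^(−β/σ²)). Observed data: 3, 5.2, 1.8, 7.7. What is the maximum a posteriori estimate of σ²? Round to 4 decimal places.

σ̂²_MAP = 2.5606

Sum of squared deviations about the known mean: SS = (3−6)² + (5.2−6)² + (1.8−6)² + (7.7−6)² = 30.17.
The Normal likelihood contributes (σ²)^(−n/2) exp(−SS/(2σ²)), so the posterior is Inverse-Gamma(α + n/2, β + SS/2) = Inverse-Gamma(7, 20.485).
The mode of Inverse-Gamma(a, b) is b/(a+1) = 20.485/8 ≈ 2.5606.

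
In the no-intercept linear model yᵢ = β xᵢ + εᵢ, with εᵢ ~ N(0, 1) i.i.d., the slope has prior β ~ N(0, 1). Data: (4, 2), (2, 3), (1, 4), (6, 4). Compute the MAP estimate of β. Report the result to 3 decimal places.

β̂_MAP = 0.724

log p(β | y) = −Σ(yᵢ − βxᵢ)²/(2·1) − β²/(2·1) + const.
Setting the derivative to zero: Σxᵢ(yᵢ − βxᵢ)/1 − β/1 = 0, so β = Σxᵢyᵢ / (Σxᵢ² + σ²/τ²).
Σxᵢyᵢ = 4·2 + 2·3 + 1·4 + 6·4 = 42; Σxᵢ² = 57; σ²/τ² = 1.
β̂_MAP = 42 / (57 + 1) = 42/58 ≈ 0.724.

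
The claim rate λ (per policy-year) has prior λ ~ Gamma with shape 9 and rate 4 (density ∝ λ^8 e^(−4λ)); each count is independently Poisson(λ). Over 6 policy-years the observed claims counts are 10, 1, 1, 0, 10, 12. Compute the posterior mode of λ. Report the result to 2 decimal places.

λ̂_MAP = 4.20

Σxᵢ = 10+1+1+0+10+12 = 34, with n = 6.
Posterior ∝ λ^8e^(−4λ) · λ^34e^(−6λ) = λ^42e^(−10λ), i.e. Gamma(shape=43, rate=10).
The mode of a Gamma(a, b) with a ≥ 1 (shape–rate) is (a−1)/b = 42/10 ≈ 4.20.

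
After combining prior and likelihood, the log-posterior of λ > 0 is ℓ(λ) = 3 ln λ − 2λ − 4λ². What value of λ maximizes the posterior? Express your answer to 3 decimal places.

ℓ'(λ) = 3/λ − 2 − 8λ. Setting this to zero and multiplying by λ: 8λ² + 2λ − 3 = 0.
λ = (−2 + √(2² + 4·8·3)) / (2·8) = (−2 + √100) / 16 = (−2 + 10)/16 = 1/2.
ℓ''(λ) = −3/λ² − 8 < 0, confirming a maximum.

λ̂_MAP = 0.500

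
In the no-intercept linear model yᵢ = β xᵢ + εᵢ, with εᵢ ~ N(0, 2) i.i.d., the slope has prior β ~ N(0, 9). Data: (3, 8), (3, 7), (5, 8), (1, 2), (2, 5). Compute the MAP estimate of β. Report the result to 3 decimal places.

β̂_MAP = 2.012

log p(β | y) = −Σ(yᵢ − βxᵢ)²/(2·2) − β²/(2·9) + const.
Setting the derivative to zero: Σxᵢ(yᵢ − βxᵢ)/2 − β/9 = 0, so β = Σxᵢyᵢ / (Σxᵢ² + σ²/τ²).
Σxᵢyᵢ = 3·8 + 3·7 + 5·8 + 1·2 + 2·5 = 97; Σxᵢ² = 48; σ²/τ² = 2/9.
β̂_MAP = 97 / (48 + 2/9) = 97/(434/9) = 873/434 ≈ 2.012.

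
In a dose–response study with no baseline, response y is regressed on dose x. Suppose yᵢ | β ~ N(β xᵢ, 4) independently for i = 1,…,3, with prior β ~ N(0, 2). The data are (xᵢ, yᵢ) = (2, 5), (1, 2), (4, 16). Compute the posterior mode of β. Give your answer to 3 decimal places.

β̂_MAP = 3.304

log p(β | y) = −Σ(yᵢ − βxᵢ)²/(2·4) − β²/(2·2) + const.
Setting the derivative to zero: Σxᵢ(yᵢ − βxᵢ)/4 − β/2 = 0, so β = Σxᵢyᵢ / (Σxᵢ² + σ²/τ²).
Σxᵢyᵢ = 2·5 + 1·2 + 4·16 = 76; Σxᵢ² = 21; σ²/τ² = 2.
β̂_MAP = 76 / (21 + 2) = 76/23 ≈ 3.304.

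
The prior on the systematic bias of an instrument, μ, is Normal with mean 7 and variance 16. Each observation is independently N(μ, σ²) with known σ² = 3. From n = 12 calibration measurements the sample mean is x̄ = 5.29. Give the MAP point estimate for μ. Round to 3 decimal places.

μ̂_MAP = 5.316

n = 12, x̄ = 5.29.
For a Normal prior and Normal likelihood with known variance, the posterior is Normal; its mode equals its mean, the precision-weighted average.
Prior precision 1/σ₀² = 1/16 = 0.0625; data precision n/σ² = 12/3 = 4.
μ̂ = (0.0625·7 + 4·5.29) / (0.0625 + 4) = 21.5975/4.0625 = 8639/1625 ≈ 5.316.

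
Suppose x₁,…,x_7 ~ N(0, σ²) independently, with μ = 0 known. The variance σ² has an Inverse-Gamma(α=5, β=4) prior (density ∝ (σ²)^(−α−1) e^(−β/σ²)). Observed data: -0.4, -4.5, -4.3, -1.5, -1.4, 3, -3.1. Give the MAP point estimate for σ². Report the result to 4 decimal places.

σ̂²_MAP = 3.6695

Sum of squared deviations about the known mean: SS = (-0.4−0)² + (-4.5−0)² + (-4.3−0)² + (-1.5−0)² + (-1.4−0)² + (3−0)² + (-3.1−0)² = 61.72.
The Normal likelihood contributes (σ²)^(−n/2) exp(−SS/(2σ²)), so the posterior is Inverse-Gamma(α + n/2, β + SS/2) = Inverse-Gamma(8.5, 34.86).
The mode of Inverse-Gamma(a, b) is b/(a+1) = 34.86/9.5 ≈ 3.6695.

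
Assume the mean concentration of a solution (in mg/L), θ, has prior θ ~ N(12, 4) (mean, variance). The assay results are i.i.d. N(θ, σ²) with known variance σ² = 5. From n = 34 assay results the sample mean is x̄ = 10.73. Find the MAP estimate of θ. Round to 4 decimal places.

θ̂_MAP = 10.7750

n = 34, x̄ = 10.73.
For a Normal prior and Normal likelihood with known variance, the posterior is Normal; its mode equals its mean, the precision-weighted average.
Prior precision 1/σ₀² = 1/4 = 0.25; data precision n/σ² = 34/5 = 6.8.
θ̂ = (0.25·12 + 6.8·10.73) / (0.25 + 6.8) = 75.964/7.05 = 37982/3525 ≈ 10.7750.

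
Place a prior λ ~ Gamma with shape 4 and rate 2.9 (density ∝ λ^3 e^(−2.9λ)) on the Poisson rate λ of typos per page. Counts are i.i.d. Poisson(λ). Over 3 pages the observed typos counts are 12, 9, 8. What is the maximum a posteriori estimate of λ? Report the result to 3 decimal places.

λ̂_MAP = 5.424

Σxᵢ = 12+9+8 = 29, with n = 3.
Posterior ∝ λ^3e^(−2.9λ) · λ^29e^(−3λ) = λ^32e^(−5.9λ), i.e. Gamma(shape=33, rate=5.9).
The mode of a Gamma(a, b) with a ≥ 1 (shape–rate) is (a−1)/b = 32/5.9 ≈ 5.424.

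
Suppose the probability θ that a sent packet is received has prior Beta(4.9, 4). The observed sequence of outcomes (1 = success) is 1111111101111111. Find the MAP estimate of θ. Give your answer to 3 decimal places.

Prior: Beta(4.9, 4).
Data: 15 successes in 16 trials (from the sequence). The binomial likelihood contributes θ^15(1−θ)^1, so the posterior is Beta(4.9+15, 4+1) = Beta(19.9, 5).
For Beta(a, b) with a, b > 1 the mode is (a−1)/(a+b−2) = 18.9/22.9 ≈ 0.825.

θ̂_MAP = 0.825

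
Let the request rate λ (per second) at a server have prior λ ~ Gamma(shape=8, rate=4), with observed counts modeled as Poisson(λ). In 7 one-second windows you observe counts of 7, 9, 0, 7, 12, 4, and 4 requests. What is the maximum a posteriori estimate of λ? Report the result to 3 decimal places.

λ̂_MAP = 4.545

Σxᵢ = 7+9+0+7+12+4+4 = 43, with n = 7.
Posterior ∝ λ^7e^(−4λ) · λ^43e^(−7λ) = λ^50e^(−11λ), i.e. Gamma(shape=51, rate=11).
The mode of a Gamma(a, b) with a ≥ 1 (shape–rate) is (a−1)/b = 50/11 ≈ 4.545.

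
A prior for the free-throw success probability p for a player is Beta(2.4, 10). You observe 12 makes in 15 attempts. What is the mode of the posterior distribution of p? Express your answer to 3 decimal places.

p̂_MAP = 0.528

Prior: Beta(2.4, 10).
Data: 12 successes in 15 trials. The binomial likelihood contributes p^12(1−p)^3, so the posterior is Beta(2.4+12, 10+3) = Beta(14.4, 13).
For Beta(a, b) with a, b > 1 the mode is (a−1)/(a+b−2) = 13.4/25.4 ≈ 0.528.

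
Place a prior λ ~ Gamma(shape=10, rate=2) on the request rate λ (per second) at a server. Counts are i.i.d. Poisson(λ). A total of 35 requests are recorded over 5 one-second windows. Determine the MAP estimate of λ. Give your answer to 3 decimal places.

Σxᵢ = 35, n = 5.
Posterior ∝ λ^9e^(−2λ) · λ^35e^(−5λ) = λ^44e^(−7λ), i.e. Gamma(shape=45, rate=7).
The mode of a Gamma(a, b) with a ≥ 1 (shape–rate) is (a−1)/b = 44/7 ≈ 6.286.

λ̂_MAP = 6.286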